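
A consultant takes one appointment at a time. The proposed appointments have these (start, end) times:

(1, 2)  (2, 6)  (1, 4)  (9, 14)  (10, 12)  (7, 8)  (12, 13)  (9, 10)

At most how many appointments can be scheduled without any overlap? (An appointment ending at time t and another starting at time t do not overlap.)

6

By end time: (1,2), (1,4), (2,6), (7,8), (9,10), (10,12), (12,13), (9,14).
Pick (1,2); next start ≥ 2 → (2,6); next start ≥ 6 → (7,8); next start ≥ 8 → (9,10); next start ≥ 10 → (10,12); next start ≥ 12 → (12,13).
Selected 6 appointments.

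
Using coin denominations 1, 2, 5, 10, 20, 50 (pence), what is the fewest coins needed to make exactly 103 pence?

103 − 2×50→3 − 1×2→1 − 1×1→0
Total coins = 2 + 1 + 1 = 4

4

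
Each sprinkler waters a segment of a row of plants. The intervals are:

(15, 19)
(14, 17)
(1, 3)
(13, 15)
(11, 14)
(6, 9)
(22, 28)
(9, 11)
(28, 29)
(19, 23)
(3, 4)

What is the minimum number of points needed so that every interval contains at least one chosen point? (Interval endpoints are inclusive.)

Process intervals by earliest right end; each time one isn't hit yet, stab at its right endpoint.
Sorted: [1,3] [3,4] [6,9] [9,11] [11,14] [13,15] [14,17] [15,19] [19,23] [22,28] [28,29]
{[1,3],[3,4]} hit by 3; {[6,9],[9,11]} hit by 9; {[11,14],[13,15],[14,17]} hit by 14; {[15,19],[19,23]} hit by 19; {[22,28],[28,29]} hit by 28.
Points: 3, 9, 14, 19, 28 (5 total).

5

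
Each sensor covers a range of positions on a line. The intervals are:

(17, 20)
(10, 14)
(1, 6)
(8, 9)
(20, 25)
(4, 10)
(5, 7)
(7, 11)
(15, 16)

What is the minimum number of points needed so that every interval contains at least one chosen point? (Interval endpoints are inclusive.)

5

Process intervals by earliest right end; each time one isn't hit yet, stab at its right endpoint.
Sorted: [1,6] [5,7] [8,9] [4,10] [7,11] [10,14] [15,16] [17,20] [20,25]
{[1,6],[5,7]} hit by 6; {[8,9],[4,10],[7,11]} hit by 9; {[10,14]} hit by 14; {[15,16]} hit by 16; {[17,20],[20,25]} hit by 20.
Points: 6, 9, 14, 16, 20 (5 total).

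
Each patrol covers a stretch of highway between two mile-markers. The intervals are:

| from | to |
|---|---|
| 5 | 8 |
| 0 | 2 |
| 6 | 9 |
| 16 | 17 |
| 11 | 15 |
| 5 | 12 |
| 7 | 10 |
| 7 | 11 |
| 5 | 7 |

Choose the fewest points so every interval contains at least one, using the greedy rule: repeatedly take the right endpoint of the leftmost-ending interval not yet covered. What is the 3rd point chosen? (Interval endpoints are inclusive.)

Sort by right endpoint; whenever an interval is uncovered, place a point at its right end.
Sorted: [0,2] [5,7] [5,8] [6,9] [7,10] [7,11] [5,12] [11,15] [16,17]
{[0,2]} hit by 2; {[5,7],[5,8],[6,9],[7,10],[7,11],[5,12]} hit by 7; {[11,15]} hit by 15; {[16,17]} hit by 17.
Points: 2, 7, 15, 17 (4 total).

15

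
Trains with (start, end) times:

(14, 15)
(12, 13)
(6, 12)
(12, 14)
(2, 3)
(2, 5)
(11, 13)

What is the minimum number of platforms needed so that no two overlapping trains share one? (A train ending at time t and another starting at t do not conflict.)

starts: [2, 2, 6, 11, 12, 12, 14]
ends:   [3, 5, 12, 13, 13, 14, 15]
s2→1 s2→2 e3→1 e5→0 s6→1 s11→2 e12→1 s12→2 s12→3  — peak 3.

3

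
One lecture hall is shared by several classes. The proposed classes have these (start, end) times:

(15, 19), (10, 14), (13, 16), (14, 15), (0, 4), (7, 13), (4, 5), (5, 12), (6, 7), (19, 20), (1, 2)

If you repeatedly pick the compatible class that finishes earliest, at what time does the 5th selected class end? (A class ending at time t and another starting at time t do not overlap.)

15

Order by finish time; keep every interval that doesn't clash with the previous kept one.
Sorted by end: (1,2)  (0,4)  (4,5)  (6,7)  (5,12)  (7,13)  (10,14)  (14,15)  (13,16)  (15,19)  (19,20)
take (1,2); take (4,5); take (6,7); skip (5,12); take (7,13); take (14,15); skip (13,16); take (15,19); take (19,20).
Selected: (1,2) (4,5) (6,7) (7,13) (14,15) (15,19) (19,20)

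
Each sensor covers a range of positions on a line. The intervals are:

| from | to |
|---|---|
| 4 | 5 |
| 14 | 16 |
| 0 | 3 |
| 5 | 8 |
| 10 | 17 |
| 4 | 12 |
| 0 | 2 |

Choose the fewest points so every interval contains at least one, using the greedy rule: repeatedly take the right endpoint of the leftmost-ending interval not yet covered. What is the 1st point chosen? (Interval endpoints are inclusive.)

Sorted: [0,2] [0,3] [4,5] [5,8] [4,12] [14,16] [10,17]
{[0,2],[0,3]} hit by 2; {[4,5],[5,8],[4,12]} hit by 5; {[14,16],[10,17]} hit by 16.
Points: 2, 5, 16 (3 total).

2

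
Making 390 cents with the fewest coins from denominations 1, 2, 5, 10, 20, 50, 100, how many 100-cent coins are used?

Greedy: take as many of the largest coin as possible, then repeat with the remainder.
390 − 3×100→90 − 1×50→40 − 2×20→0
Count of 100: 3

3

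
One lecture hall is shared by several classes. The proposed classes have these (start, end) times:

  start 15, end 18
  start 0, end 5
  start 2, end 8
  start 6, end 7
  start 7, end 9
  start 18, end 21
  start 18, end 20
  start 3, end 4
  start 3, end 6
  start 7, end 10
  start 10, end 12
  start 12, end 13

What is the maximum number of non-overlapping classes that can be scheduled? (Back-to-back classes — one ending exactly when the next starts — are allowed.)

Sorted by end: (3,4)  (0,5)  (3,6)  (6,7)  (2,8)  (7,9)  (7,10)  (10,12)  (12,13)  (15,18)  (18,20)  (18,21)
take (3,4); skip (0,5); take (6,7); skip (2,8); take (7,9); skip (7,10); take (10,12); take (12,13); take (15,18); take (18,20); skip (18,21).
Selected 7 classes.

7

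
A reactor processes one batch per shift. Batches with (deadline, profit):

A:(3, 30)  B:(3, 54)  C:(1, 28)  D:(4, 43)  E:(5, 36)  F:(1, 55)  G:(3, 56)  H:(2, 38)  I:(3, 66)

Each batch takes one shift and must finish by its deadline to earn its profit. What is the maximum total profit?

By profit: I(d3,66), G(d3,56), F(d1,55), B(d3,54), D(d4,43), H(d2,38), E(d5,36), A(d3,30), C(d1,28)
I→slot 3; G→slot 2; F→slot 1; B skipped; D→slot 4; H skipped; E→slot 5; A skipped; C skipped.
Profit = 55 + 56 + 66 + 43 + 36 = 256

256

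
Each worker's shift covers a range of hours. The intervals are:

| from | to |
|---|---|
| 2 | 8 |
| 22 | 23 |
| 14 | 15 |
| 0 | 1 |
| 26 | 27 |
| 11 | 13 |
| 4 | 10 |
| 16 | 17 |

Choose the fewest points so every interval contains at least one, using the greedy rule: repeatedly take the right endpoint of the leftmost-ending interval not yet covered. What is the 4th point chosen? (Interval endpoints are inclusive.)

Process intervals by earliest right end; each time one isn't hit yet, stab at its right endpoint.
Sorted: [0,1] [2,8] [4,10] [11,13] [14,15] [16,17] [22,23] [26,27]
{[0,1]} hit by 1; {[2,8],[4,10]} hit by 8; {[11,13]} hit by 13; {[14,15]} hit by 15; {[16,17]} hit by 17; {[22,23]} hit by 23; {[26,27]} hit by 27.
Points: 1, 8, 13, 15, 17, 23, 27 (7 total).

15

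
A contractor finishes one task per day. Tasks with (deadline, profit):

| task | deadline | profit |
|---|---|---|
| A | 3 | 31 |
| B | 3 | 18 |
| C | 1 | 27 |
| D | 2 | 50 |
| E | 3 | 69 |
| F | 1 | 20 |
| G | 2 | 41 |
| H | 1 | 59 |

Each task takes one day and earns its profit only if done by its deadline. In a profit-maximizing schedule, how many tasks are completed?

3

Take jobs in profit order; each goes to the latest open slot no later than its deadline.
By profit: E(d3,69), H(d1,59), D(d2,50), G(d2,41), A(d3,31), C(d1,27), F(d1,20), B(d3,18)
E→slot 3; H→slot 1; D→slot 2; G skipped; A skipped; C skipped; F skipped; B skipped.
3 of 8 scheduled.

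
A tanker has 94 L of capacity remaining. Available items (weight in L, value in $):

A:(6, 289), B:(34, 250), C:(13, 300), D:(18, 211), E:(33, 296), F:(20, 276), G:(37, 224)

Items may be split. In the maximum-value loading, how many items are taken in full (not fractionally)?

5

Sort by value per unit weight and fill in that order.
Order: A (289/6=48.17) > C (300/13=23.08) > F (276/20=13.80) > D (211/18=11.72) > E (296/33=8.97) > B (250/34=7.35) > G (224/37=6.05)
Fill: take A (6 @ 289) → take C (13 @ 300) → take F (20 @ 276) → take D (18 @ 211) → take E (33 @ 296) → take 4/34 of B → 29.41; 94/94 used.
5 item(s) taken whole; one partial (take 4/34 of B).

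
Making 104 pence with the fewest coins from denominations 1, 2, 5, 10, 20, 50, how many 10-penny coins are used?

Use the largest denomination that fits, subtract, and repeat.
104 = 2×50 + 2×2
Count of 10: 0

0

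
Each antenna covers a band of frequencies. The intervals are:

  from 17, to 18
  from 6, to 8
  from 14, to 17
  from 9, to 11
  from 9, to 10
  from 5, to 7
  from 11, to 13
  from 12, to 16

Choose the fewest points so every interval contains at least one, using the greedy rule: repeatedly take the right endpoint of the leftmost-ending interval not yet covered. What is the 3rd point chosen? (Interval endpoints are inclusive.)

Process intervals by earliest right end; each time one isn't hit yet, stab at its right endpoint.
Sorted: [5,7] [6,8] [9,10] [9,11] [11,13] [12,16] [14,17] [17,18]
{[5,7],[6,8]} hit by 7; {[9,10],[9,11]} hit by 10; {[11,13],[12,16]} hit by 13; {[14,17],[17,18]} hit by 17.
Points: 7, 10, 13, 17 (4 total).

13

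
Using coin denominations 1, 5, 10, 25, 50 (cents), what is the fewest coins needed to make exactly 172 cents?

7

Use the largest denomination that fits, subtract, and repeat.
172 = 3×50 + 2×10 + 2×1
Total coins = 3 + 2 + 2 = 7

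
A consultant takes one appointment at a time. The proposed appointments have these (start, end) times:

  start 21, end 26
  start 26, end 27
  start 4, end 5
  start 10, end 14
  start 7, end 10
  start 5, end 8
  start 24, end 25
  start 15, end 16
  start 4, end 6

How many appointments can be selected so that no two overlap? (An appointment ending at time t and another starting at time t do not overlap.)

Sorted by end: (4,5)  (4,6)  (5,8)  (7,10)  (10,14)  (15,16)  (24,25)  (21,26)  (26,27)
take (4,5); take (5,8); take (10,14); take (15,16); take (24,25); take (26,27).
Selected 6 appointments.

6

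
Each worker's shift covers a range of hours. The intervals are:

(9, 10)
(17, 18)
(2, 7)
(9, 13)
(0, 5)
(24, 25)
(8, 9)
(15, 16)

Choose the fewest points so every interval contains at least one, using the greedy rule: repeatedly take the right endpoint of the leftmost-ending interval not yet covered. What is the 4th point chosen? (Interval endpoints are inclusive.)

18

By right end: [0,5]  [2,7]  [8,9]  [9,10]  [9,13]  [15,16]  [17,18]  [24,25]
[0,5] uncovered → point at 5; [8,9] uncovered → point at 9; [15,16] uncovered → point at 16; [17,18] uncovered → point at 18; [24,25] uncovered → point at 25.
Points: 5, 9, 16, 18, 25 (5 total).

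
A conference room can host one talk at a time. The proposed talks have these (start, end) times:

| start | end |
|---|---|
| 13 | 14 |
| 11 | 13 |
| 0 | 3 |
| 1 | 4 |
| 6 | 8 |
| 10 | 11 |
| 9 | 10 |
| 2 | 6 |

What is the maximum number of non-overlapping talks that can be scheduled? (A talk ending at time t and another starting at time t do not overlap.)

Order by finish time; keep every interval that doesn't clash with the previous kept one.
Sorted by end: (0,3)  (1,4)  (2,6)  (6,8)  (9,10)  (10,11)  (11,13)  (13,14)
take (0,3); skip (1,4); skip (2,6); take (6,8); take (9,10); take (10,11); take (11,13); take (13,14).
Selected 6 talks.

6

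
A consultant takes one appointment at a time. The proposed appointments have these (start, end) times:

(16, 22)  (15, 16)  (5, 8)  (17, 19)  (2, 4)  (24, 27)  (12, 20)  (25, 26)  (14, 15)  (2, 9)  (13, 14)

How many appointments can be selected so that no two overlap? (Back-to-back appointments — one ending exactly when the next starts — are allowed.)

Order by finish time; keep every interval that doesn't clash with the previous kept one.
By end time: (2,4), (5,8), (2,9), (13,14), (14,15), (15,16), (17,19), (12,20), (16,22), (25,26), (24,27).
Pick (2,4); next start ≥ 4 → (5,8); next start ≥ 8 → (13,14); next start ≥ 14 → (14,15); next start ≥ 15 → (15,16); next start ≥ 16 → (17,19); next start ≥ 19 → (25,26).
Selected 7 appointments.

7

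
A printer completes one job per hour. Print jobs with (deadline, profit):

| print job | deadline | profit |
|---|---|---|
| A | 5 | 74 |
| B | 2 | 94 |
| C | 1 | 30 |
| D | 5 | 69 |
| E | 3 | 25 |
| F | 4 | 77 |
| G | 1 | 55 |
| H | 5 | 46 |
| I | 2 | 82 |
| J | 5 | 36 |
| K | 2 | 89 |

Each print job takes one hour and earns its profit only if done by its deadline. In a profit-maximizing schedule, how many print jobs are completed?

5

By profit: B(d2,94), K(d2,89), I(d2,82), F(d4,77), A(d5,74), D(d5,69), G(d1,55), H(d5,46), J(d5,36), C(d1,30), E(d3,25)
B→slot 2; K→slot 1; I skipped; F→slot 4; A→slot 5; D→slot 3; G skipped; H skipped; J skipped; C skipped; E skipped.
5 of 11 scheduled.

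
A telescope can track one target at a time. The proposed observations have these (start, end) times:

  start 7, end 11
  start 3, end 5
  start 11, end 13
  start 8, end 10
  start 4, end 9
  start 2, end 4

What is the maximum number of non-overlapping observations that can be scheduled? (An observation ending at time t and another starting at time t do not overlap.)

3

Greedy by earliest finish: after sorting by end time, pick each interval compatible with the last pick.
Sorted by end: (2,4)  (3,5)  (4,9)  (8,10)  (7,11)  (11,13)
take (2,4); take (4,9); take (11,13).
Selected 3 observations.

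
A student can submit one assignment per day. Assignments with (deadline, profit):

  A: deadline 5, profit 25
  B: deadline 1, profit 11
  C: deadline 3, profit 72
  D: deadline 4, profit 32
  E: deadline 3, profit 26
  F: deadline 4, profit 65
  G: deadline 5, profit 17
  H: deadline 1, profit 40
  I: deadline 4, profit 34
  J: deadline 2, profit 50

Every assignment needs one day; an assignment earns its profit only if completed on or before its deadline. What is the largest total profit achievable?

252

Take jobs in profit order; each goes to the latest open slot no later than its deadline.
Profit order: C=72 F=65 J=50 H=40 I=34 D=32 E=26 A=25 G=17 B=11
Assign: C→slot 3, F→slot 4, J→slot 2, H→slot 1, I skipped, D skipped, E skipped, A→slot 5, G skipped, B skipped.
Slots: [1:H] [2:J] [3:C] [4:F] [5:A]
Profit = 40 + 50 + 72 + 65 + 25 = 252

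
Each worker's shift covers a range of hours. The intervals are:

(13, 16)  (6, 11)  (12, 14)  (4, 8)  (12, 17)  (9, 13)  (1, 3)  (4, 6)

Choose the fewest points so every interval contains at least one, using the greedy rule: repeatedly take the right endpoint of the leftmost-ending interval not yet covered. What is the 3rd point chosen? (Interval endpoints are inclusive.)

Sort by right endpoint; whenever an interval is uncovered, place a point at its right end.
Sorted: [1,3] [4,6] [4,8] [6,11] [9,13] [12,14] [13,16] [12,17]
{[1,3]} hit by 3; {[4,6],[4,8],[6,11]} hit by 6; {[9,13],[12,14],[13,16],[12,17]} hit by 13.
Points: 3, 6, 13 (3 total).

13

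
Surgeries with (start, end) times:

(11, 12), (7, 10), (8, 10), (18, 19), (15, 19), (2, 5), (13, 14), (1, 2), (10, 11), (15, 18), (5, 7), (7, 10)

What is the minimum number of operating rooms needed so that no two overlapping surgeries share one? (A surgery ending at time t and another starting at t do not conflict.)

Count concurrent intervals with a sweep; the peak is the room count.
starts: [1, 2, 5, 7, 7, 8, 10, 11, 13, 15, 15, 18]
ends:   [2, 5, 7, 10, 10, 10, 11, 12, 14, 18, 19, 19]
s1→1 e2→0 s2→1 e5→0 s5→1 e7→0 s7→1 s7→2 s8→3  — peak 3.

3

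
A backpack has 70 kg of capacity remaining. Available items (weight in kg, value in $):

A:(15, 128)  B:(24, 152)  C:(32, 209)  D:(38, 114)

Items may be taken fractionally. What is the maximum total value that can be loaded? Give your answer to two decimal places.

482.67

Greedy by value/weight ratio, highest first.
Order: A (128/15=8.53) > C (209/32=6.53) > B (152/24=6.33) > D (114/38=3.00)
Fill: take A (15 @ 128) → take C (32 @ 209) → take 23/24 of B → 145.67; 70/70 used.
Total value = 482.67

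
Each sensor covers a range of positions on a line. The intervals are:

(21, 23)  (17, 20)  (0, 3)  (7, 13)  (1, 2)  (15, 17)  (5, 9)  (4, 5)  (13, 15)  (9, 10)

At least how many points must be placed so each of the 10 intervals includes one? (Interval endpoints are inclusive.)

Process intervals by earliest right end; each time one isn't hit yet, stab at its right endpoint.
Sorted: [1,2] [0,3] [4,5] [5,9] [9,10] [7,13] [13,15] [15,17] [17,20] [21,23]
{[1,2],[0,3]} hit by 2; {[4,5],[5,9]} hit by 5; {[9,10],[7,13]} hit by 10; {[13,15],[15,17]} hit by 15; {[17,20]} hit by 20; {[21,23]} hit by 23.
Points: 2, 5, 10, 15, 20, 23 (6 total).

6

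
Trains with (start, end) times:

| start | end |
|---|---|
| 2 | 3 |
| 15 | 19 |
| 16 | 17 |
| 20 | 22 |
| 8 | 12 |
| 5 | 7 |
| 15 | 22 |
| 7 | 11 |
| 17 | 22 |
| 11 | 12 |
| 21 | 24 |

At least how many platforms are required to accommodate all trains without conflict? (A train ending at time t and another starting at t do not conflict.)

Events (time:±→running): 2:+→1 3:-→0 5:+→1 7:-→0 7:+→1 8:+→2 11:-→1 11:+→2 12:-→1 12:-→0 15:+→1 15:+→2 16:+→3 17:-→2 17:+→3 19:-→2 20:+→3 21:+→4 … peak 4.

4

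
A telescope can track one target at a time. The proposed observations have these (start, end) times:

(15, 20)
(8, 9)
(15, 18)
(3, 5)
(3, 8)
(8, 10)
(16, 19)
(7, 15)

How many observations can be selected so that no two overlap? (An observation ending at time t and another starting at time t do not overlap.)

Sort by end time and greedily take each interval whose start is ≥ the last chosen end.
Sorted by end: (3,5)  (3,8)  (8,9)  (8,10)  (7,15)  (15,18)  (16,19)  (15,20)
take (3,5); skip (3,8); take (8,9); skip (7,15); take (15,18); skip (16,19).
Selected 3 observations.

3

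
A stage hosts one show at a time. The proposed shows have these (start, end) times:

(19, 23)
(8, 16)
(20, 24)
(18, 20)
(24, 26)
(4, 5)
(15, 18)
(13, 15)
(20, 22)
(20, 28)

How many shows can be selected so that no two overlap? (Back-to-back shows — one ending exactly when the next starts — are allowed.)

6

By end time: (4,5), (13,15), (8,16), (15,18), (18,20), (20,22), (19,23), (20,24), (24,26), (20,28).
Pick (4,5); next start ≥ 5 → (13,15); next start ≥ 15 → (15,18); next start ≥ 18 → (18,20); next start ≥ 20 → (20,22); next start ≥ 22 → (24,26).
Selected 6 shows.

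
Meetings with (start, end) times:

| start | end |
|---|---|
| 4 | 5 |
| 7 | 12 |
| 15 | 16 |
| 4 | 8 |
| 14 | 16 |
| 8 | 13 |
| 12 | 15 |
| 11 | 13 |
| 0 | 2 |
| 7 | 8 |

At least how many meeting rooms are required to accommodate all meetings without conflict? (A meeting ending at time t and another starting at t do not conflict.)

3

Events (time:±→running): 0:+→1 2:-→0 4:+→1 4:+→2 5:-→1 7:+→2 7:+→3 … peak 3.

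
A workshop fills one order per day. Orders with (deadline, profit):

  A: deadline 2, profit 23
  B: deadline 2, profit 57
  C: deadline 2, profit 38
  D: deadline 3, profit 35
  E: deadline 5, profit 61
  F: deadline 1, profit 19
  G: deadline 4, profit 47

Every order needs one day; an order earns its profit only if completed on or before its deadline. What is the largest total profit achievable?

238

Take jobs in profit order; each goes to the latest open slot no later than its deadline.
Profit order: E=61 B=57 G=47 C=38 D=35 A=23 F=19
Assign: E→slot 5, B→slot 2, G→slot 4, C→slot 1, D→slot 3, A skipped, F skipped.
Slots: [1:C] [2:B] [3:D] [4:G] [5:E]
Profit = 38 + 57 + 35 + 47 + 61 = 238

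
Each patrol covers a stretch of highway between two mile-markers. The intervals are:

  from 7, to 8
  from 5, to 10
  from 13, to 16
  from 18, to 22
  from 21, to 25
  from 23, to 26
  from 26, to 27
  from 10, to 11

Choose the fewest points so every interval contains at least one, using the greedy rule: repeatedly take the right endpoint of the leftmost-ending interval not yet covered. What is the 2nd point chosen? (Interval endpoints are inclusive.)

Sorted: [7,8] [5,10] [10,11] [13,16] [18,22] [21,25] [23,26] [26,27]
{[7,8],[5,10]} hit by 8; {[10,11]} hit by 11; {[13,16]} hit by 16; {[18,22],[21,25]} hit by 22; {[23,26],[26,27]} hit by 26.
Points: 8, 11, 16, 22, 26 (5 total).

11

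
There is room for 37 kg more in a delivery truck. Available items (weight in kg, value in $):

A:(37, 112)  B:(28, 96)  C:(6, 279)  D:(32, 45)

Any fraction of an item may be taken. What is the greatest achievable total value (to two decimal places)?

384.08

Ratios (sorted): C 46.50, B 3.43, A 3.03, D 1.41
take C (6 @ 279); take B (28 @ 96); take 3/37 of A → 9.08. Capacity used 37/37.
Total value = 384.08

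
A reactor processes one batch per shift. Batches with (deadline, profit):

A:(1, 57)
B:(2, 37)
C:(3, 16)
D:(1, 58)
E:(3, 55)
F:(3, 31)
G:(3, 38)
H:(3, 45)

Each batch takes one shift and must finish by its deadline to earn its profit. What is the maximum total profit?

158

Profit order: D=58 A=57 E=55 H=45 G=38 B=37 F=31 C=16
Assign: D→slot 1, A skipped, E→slot 3, H→slot 2, G skipped, B skipped, F skipped, C skipped.
Slots: [1:D] [2:H] [3:E]
Profit = 58 + 45 + 55 = 158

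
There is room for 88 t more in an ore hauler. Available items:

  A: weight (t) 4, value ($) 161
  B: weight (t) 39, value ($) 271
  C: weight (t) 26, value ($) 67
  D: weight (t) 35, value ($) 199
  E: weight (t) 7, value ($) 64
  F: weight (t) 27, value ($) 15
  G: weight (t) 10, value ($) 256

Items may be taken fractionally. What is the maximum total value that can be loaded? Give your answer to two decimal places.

911.20

Sort by value per unit weight and fill in that order.
Ratios (sorted): A 40.25, G 25.60, E 9.14, B 6.95, D 5.69, C 2.58, F 0.56
take A (4 @ 161); take G (10 @ 256); take E (7 @ 64); take B (39 @ 271); take 28/35 of D → 159.20. Capacity used 88/88.
Total value = 911.20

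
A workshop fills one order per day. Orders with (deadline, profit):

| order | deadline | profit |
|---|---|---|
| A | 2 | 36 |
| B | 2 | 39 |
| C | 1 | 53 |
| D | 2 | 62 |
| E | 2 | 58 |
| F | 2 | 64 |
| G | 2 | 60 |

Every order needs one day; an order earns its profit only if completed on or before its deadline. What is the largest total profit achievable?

126

Take jobs in profit order; each goes to the latest open slot no later than its deadline.
Profit order: F=64 D=62 G=60 E=58 C=53 B=39 A=36
Assign: F→slot 2, D→slot 1, G skipped, E skipped, C skipped, B skipped, A skipped.
Slots: [1:D] [2:F]
Profit = 62 + 64 = 126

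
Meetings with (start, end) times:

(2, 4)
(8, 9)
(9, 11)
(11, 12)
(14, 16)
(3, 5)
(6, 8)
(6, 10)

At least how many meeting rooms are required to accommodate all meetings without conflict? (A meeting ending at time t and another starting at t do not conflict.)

2

The answer is the maximum number of intervals overlapping at any instant.
Events (time:±→running): 2:+→1 3:+→2 … peak 2.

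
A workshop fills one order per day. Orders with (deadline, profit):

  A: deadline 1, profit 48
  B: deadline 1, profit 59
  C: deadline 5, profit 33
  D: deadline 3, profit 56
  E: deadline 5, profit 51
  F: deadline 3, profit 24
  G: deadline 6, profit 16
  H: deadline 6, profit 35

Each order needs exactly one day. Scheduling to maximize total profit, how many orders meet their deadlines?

6

By profit: B(d1,59), D(d3,56), E(d5,51), A(d1,48), H(d6,35), C(d5,33), F(d3,24), G(d6,16)
B→slot 1; D→slot 3; E→slot 5; A skipped; H→slot 6; C→slot 4; F→slot 2; G skipped.
6 of 8 scheduled.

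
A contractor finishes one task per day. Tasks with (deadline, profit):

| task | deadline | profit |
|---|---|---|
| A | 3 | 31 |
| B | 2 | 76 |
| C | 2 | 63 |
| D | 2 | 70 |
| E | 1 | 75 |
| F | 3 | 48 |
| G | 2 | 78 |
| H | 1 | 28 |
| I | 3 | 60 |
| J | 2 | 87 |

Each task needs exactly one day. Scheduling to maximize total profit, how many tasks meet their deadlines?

3

By profit: J(d2,87), G(d2,78), B(d2,76), E(d1,75), D(d2,70), C(d2,63), I(d3,60), F(d3,48), A(d3,31), H(d1,28)
J→slot 2; G→slot 1; B skipped; E skipped; D skipped; C skipped; I→slot 3; F skipped; A skipped; H skipped.
3 of 10 scheduled.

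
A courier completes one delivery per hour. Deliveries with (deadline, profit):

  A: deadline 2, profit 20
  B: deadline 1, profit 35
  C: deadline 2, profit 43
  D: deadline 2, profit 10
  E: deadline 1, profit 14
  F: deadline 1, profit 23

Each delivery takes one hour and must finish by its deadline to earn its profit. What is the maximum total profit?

78

Sort by profit descending; place each in the latest free slot ≤ its deadline.
Profit order: C=43 B=35 F=23 A=20 E=14 D=10
Assign: C→slot 2, B→slot 1, F skipped, A skipped, E skipped, D skipped.
Slots: [1:B] [2:C]
Profit = 35 + 43 = 78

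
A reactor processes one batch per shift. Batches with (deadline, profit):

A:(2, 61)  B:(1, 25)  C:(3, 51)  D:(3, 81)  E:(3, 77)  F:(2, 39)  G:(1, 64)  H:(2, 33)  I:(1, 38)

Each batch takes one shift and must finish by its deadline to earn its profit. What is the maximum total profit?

222

Take jobs in profit order; each goes to the latest open slot no later than its deadline.
By profit: D(d3,81), E(d3,77), G(d1,64), A(d2,61), C(d3,51), F(d2,39), I(d1,38), H(d2,33), B(d1,25)
D→slot 3; E→slot 2; G→slot 1; A skipped; C skipped; F skipped; I skipped; H skipped; B skipped.
Profit = 64 + 77 + 81 = 222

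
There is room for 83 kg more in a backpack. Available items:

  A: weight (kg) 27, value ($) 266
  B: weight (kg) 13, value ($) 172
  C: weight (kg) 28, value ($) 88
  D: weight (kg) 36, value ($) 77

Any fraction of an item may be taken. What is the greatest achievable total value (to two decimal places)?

Greedy by value/weight ratio, highest first.
Order: B (172/13=13.23) > A (266/27=9.85) > C (88/28=3.14) > D (77/36=2.14)
Fill: take B (13 @ 172) → take A (27 @ 266) → take C (28 @ 88) → take 15/36 of D → 32.08; 83/83 used.
Total value = 558.08

558.08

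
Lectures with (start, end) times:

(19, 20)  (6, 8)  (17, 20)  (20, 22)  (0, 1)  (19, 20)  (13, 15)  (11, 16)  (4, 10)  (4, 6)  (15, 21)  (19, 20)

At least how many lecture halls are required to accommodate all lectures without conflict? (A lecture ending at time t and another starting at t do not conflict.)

The answer is the maximum number of intervals overlapping at any instant.
Events (time:±→running): 0:+→1 1:-→0 4:+→1 4:+→2 6:-→1 6:+→2 8:-→1 10:-→0 11:+→1 13:+→2 15:-→1 15:+→2 16:-→1 17:+→2 19:+→3 19:+→4 19:+→5 … peak 5.

5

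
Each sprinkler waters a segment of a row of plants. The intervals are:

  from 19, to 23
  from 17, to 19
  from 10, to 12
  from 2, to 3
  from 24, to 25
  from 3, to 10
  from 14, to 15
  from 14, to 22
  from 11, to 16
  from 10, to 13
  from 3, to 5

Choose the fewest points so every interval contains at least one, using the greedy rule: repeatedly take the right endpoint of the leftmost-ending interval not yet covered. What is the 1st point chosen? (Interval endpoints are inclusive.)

Sort by right endpoint; whenever an interval is uncovered, place a point at its right end.
Sorted: [2,3] [3,5] [3,10] [10,12] [10,13] [14,15] [11,16] [17,19] [14,22] [19,23] [24,25]
{[2,3],[3,5],[3,10]} hit by 3; {[10,12],[10,13]} hit by 12; {[14,15],[11,16]} hit by 15; {[17,19],[14,22],[19,23]} hit by 19; {[24,25]} hit by 25.
Points: 3, 12, 15, 19, 25 (5 total).

3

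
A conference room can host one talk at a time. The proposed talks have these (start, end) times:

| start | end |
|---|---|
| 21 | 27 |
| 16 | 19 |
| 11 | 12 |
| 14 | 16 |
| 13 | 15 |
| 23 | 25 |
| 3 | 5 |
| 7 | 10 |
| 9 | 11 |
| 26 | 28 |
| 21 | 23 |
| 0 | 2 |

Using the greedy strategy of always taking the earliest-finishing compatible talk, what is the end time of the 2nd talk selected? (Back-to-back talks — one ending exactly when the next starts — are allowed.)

Greedy by earliest finish: after sorting by end time, pick each interval compatible with the last pick.
By end time: (0,2), (3,5), (7,10), (9,11), (11,12), (13,15), (14,16), (16,19), (21,23), (23,25), (21,27), (26,28).
Pick (0,2); next start ≥ 2 → (3,5); next start ≥ 5 → (7,10); next start ≥ 10 → (11,12); next start ≥ 12 → (13,15); next start ≥ 15 → (16,19); next start ≥ 19 → (21,23); next start ≥ 23 → (23,25); next start ≥ 25 → (26,28).
Selected: (0,2) (3,5) (7,10) (11,12) (13,15) (16,19) (21,23) (23,25) (26,28)

5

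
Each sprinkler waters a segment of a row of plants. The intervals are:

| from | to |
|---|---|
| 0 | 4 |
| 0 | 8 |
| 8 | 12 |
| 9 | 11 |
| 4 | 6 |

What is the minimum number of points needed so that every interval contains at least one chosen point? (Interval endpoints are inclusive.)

2

Sorted: [0,4] [4,6] [0,8] [9,11] [8,12]
{[0,4],[4,6],[0,8]} hit by 4; {[9,11],[8,12]} hit by 11.
Points: 4, 11 (2 total).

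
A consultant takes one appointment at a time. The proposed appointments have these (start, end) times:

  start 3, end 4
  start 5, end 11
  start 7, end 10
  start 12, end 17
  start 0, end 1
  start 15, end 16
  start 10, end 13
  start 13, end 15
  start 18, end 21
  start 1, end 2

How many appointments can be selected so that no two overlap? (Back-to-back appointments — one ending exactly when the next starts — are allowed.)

Greedy by earliest finish: after sorting by end time, pick each interval compatible with the last pick.
By end time: (0,1), (1,2), (3,4), (7,10), (5,11), (10,13), (13,15), (15,16), (12,17), (18,21).
Pick (0,1); next start ≥ 1 → (1,2); next start ≥ 2 → (3,4); next start ≥ 4 → (7,10); next start ≥ 10 → (10,13); next start ≥ 13 → (13,15); next start ≥ 15 → (15,16); next start ≥ 16 → (18,21).
Selected 8 appointments.

8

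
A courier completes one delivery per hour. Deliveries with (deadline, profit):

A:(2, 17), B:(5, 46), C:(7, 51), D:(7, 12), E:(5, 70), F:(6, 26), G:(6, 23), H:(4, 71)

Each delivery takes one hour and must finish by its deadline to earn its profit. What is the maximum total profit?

Sort by profit descending; place each in the latest free slot ≤ its deadline.
By profit: H(d4,71), E(d5,70), C(d7,51), B(d5,46), F(d6,26), G(d6,23), A(d2,17), D(d7,12)
H→slot 4; E→slot 5; C→slot 7; B→slot 3; F→slot 6; G→slot 2; A→slot 1; D skipped.
Profit = 17 + 23 + 46 + 71 + 70 + 26 + 51 = 304

304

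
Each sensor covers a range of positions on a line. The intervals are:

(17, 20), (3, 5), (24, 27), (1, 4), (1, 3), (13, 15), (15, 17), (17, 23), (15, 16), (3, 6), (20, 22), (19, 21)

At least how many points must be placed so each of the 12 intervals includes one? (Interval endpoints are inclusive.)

4

Sort by right endpoint; whenever an interval is uncovered, place a point at its right end.
Sorted: [1,3] [1,4] [3,5] [3,6] [13,15] [15,16] [15,17] [17,20] [19,21] [20,22] [17,23] [24,27]
{[1,3],[1,4],[3,5],[3,6]} hit by 3; {[13,15],[15,16],[15,17]} hit by 15; {[17,20],[19,21],[20,22],[17,23]} hit by 20; {[24,27]} hit by 27.
Points: 3, 15, 20, 27 (4 total).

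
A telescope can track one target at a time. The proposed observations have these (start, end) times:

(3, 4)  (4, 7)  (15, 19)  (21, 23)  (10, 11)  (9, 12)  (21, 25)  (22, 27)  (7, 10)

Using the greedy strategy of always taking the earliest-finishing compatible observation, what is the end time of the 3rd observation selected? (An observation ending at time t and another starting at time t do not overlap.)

10

Sorted by end: (3,4)  (4,7)  (7,10)  (10,11)  (9,12)  (15,19)  (21,23)  (21,25)  (22,27)
take (3,4); take (4,7); take (7,10); take (10,11); skip (9,12); take (15,19); take (21,23); skip (22,27).
Selected: (3,4) (4,7) (7,10) (10,11) (15,19) (21,23)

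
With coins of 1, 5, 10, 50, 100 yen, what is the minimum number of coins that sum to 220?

4

Greedy: take as many of the largest coin as possible, then repeat with the remainder.
220 = 2×100 + 2×10
Total coins = 2 + 2 = 4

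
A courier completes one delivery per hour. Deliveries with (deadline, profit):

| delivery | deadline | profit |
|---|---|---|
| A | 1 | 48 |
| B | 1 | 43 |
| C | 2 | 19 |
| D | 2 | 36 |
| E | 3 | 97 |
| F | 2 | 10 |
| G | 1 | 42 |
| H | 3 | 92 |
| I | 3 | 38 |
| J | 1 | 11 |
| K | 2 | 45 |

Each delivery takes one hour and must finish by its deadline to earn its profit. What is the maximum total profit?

237

Sort by profit descending; place each in the latest free slot ≤ its deadline.
By profit: E(d3,97), H(d3,92), A(d1,48), K(d2,45), B(d1,43), G(d1,42), I(d3,38), D(d2,36), C(d2,19), J(d1,11), F(d2,10)
E→slot 3; H→slot 2; A→slot 1; K skipped; B skipped; G skipped; I skipped; D skipped; C skipped; J skipped; F skipped.
Profit = 48 + 92 + 97 = 237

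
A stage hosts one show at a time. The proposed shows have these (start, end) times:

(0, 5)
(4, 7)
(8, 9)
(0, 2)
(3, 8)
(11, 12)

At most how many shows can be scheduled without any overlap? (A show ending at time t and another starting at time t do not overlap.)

4

Order by finish time; keep every interval that doesn't clash with the previous kept one.
Sorted by end: (0,2)  (0,5)  (4,7)  (3,8)  (8,9)  (11,12)
take (0,2); take (4,7); skip (3,8); take (8,9); take (11,12).
Selected 4 shows.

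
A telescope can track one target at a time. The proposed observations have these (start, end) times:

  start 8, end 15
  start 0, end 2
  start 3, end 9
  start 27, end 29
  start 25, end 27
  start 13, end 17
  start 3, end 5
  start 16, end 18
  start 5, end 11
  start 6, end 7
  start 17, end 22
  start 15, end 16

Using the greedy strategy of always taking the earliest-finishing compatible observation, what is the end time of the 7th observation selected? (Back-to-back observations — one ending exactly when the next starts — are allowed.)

27

Sort by end time and greedily take each interval whose start is ≥ the last chosen end.
By end time: (0,2), (3,5), (6,7), (3,9), (5,11), (8,15), (15,16), (13,17), (16,18), (17,22), (25,27), (27,29).
Pick (0,2); next start ≥ 2 → (3,5); next start ≥ 5 → (6,7); next start ≥ 7 → (8,15); next start ≥ 15 → (15,16); next start ≥ 16 → (16,18); next start ≥ 18 → (25,27); next start ≥ 27 → (27,29).
Selected: (0,2) (3,5) (6,7) (8,15) (15,16) (16,18) (25,27) (27,29)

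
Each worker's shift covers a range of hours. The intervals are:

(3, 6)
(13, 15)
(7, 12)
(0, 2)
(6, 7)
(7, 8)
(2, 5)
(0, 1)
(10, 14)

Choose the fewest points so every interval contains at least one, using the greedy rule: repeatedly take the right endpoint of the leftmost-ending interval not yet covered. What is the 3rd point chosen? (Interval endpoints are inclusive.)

7

Sort by right endpoint; whenever an interval is uncovered, place a point at its right end.
By right end: [0,1]  [0,2]  [2,5]  [3,6]  [6,7]  [7,8]  [7,12]  [10,14]  [13,15]
[0,1] uncovered → point at 1; [2,5] uncovered → point at 5; [6,7] uncovered → point at 7; [10,14] uncovered → point at 14.
Points: 1, 5, 7, 14 (4 total).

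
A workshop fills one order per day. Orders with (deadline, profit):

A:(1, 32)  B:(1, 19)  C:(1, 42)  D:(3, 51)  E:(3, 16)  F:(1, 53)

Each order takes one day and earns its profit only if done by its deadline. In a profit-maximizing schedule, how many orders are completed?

3

Sort by profit descending; place each in the latest free slot ≤ its deadline.
Profit order: F=53 D=51 C=42 A=32 B=19 E=16
Assign: F→slot 1, D→slot 3, C skipped, A skipped, B skipped, E→slot 2.
Slots: [1:F] [2:E] [3:D]
3 of 6 scheduled.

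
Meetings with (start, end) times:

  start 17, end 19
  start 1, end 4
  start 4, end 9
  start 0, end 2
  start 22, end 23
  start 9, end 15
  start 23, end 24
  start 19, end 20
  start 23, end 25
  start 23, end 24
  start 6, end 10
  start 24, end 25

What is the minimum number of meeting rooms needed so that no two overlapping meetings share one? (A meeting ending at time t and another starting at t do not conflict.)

The answer is the maximum number of intervals overlapping at any instant.
starts: [0, 1, 4, 6, 9, 17, 19, 22, 23, 23, 23, 24]
ends:   [2, 4, 9, 10, 15, 19, 20, 23, 24, 24, 25, 25]
s0→1 s1→2 e2→1 e4→0 s4→1 s6→2 e9→1 s9→2 e10→1 e15→0 s17→1 e19→0 s19→1 e20→0 s22→1 e23→0 s23→1 s23→2 s23→3  — peak 3.

3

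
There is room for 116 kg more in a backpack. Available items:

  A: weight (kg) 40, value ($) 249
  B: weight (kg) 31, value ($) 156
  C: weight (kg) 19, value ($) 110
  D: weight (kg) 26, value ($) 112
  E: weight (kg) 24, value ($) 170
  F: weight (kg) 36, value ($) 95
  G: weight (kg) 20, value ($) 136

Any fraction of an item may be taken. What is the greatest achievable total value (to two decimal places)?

Greedy by value/weight ratio, highest first.
Order: E (170/24=7.08) > G (136/20=6.80) > A (249/40=6.22) > C (110/19=5.79) > B (156/31=5.03) > D (112/26=4.31) > F (95/36=2.64)
Fill: take E (24 @ 170) → take G (20 @ 136) → take A (40 @ 249) → take C (19 @ 110) → take 13/31 of B → 65.42; 116/116 used.
Total value = 730.42

730.42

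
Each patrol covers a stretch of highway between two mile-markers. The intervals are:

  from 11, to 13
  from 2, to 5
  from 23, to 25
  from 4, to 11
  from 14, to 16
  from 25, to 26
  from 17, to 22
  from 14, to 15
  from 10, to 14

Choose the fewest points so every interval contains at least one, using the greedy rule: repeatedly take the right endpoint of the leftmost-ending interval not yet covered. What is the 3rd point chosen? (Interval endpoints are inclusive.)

Sort by right endpoint; whenever an interval is uncovered, place a point at its right end.
Sorted: [2,5] [4,11] [11,13] [10,14] [14,15] [14,16] [17,22] [23,25] [25,26]
{[2,5],[4,11]} hit by 5; {[11,13],[10,14]} hit by 13; {[14,15],[14,16]} hit by 15; {[17,22]} hit by 22; {[23,25],[25,26]} hit by 25.
Points: 5, 13, 15, 22, 25 (5 total).

15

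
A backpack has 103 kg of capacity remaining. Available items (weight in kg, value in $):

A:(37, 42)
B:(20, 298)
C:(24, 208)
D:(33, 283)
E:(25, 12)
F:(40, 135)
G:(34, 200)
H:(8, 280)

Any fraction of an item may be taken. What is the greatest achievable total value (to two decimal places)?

1174.88

Greedy by value/weight ratio, highest first.
Ratios (sorted): H 35.00, B 14.90, C 8.67, D 8.58, G 5.88, F 3.38, A 1.14, E 0.48
take H (8 @ 280); take B (20 @ 298); take C (24 @ 208); take D (33 @ 283); take 18/34 of G → 105.88. Capacity used 103/103.
Total value = 1174.88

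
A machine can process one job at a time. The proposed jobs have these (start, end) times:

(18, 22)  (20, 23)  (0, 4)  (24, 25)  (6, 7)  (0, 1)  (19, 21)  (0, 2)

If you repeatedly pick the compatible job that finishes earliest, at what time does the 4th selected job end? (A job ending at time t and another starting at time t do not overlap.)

By end time: (0,1), (0,2), (0,4), (6,7), (19,21), (18,22), (20,23), (24,25).
Pick (0,1); next start ≥ 1 → (6,7); next start ≥ 7 → (19,21); next start ≥ 21 → (24,25).
Selected: (0,1) (6,7) (19,21) (24,25)

25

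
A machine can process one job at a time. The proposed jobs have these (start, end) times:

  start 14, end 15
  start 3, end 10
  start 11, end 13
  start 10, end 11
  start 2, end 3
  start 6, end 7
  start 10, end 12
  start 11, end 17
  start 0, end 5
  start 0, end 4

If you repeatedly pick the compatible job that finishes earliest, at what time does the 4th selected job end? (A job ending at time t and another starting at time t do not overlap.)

Sort by end time and greedily take each interval whose start is ≥ the last chosen end.
Sorted by end: (2,3)  (0,4)  (0,5)  (6,7)  (3,10)  (10,11)  (10,12)  (11,13)  (14,15)  (11,17)
take (2,3); take (6,7); take (10,11); take (11,13); take (14,15); skip (11,17).
Selected: (2,3) (6,7) (10,11) (11,13) (14,15)

13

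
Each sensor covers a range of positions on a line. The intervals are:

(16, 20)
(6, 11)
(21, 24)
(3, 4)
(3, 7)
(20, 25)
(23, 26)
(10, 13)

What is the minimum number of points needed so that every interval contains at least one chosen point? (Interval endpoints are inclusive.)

By right end: [3,4]  [3,7]  [6,11]  [10,13]  [16,20]  [21,24]  [20,25]  [23,26]
[3,4] uncovered → point at 4; [6,11] uncovered → point at 11; [16,20] uncovered → point at 20; [21,24] uncovered → point at 24.
Points: 4, 11, 20, 24 (4 total).

4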